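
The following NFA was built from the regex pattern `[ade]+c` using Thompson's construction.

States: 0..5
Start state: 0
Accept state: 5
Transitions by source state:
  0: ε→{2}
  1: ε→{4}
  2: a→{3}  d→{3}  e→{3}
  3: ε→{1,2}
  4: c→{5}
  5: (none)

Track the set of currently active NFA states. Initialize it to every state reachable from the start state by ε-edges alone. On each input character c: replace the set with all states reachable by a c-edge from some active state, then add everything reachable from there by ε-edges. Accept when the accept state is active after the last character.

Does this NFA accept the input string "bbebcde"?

S₀ = ε-closure({0}) = {0,2}
'b' @ 1: {}  — dead — no transitions
rest 'bebcde' ignored (set empty)
end set {} — state 5 not in

Answer: REJECT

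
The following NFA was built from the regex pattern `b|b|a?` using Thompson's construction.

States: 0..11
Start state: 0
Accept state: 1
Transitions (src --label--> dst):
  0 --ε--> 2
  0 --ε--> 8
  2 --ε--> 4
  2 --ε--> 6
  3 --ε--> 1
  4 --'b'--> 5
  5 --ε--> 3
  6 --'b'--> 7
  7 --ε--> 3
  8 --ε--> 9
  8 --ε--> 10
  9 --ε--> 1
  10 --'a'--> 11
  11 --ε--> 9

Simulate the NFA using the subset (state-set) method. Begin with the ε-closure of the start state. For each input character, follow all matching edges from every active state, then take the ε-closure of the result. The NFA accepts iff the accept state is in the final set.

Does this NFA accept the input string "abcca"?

Answer: REJECT

Steps:
initial (ε-close {0}): {0,1,2,4,6,8,9,10}
'a' @ 1: {1,9,11}  [accepting]
'b' @ 2: {}  — dead — no transitions
rest 'cca' ignored (set empty)
final: {}; accept 1 not in set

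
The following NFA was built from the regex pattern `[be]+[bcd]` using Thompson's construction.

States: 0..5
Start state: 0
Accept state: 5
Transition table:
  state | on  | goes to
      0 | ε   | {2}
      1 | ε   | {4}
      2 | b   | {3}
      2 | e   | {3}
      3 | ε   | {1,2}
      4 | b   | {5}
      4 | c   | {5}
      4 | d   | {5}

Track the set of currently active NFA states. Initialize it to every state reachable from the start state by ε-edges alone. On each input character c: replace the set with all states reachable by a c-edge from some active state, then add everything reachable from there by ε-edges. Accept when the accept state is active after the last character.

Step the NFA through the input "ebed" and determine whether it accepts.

Answer: ACCEPT

Steps:
start: ε-closure({0}) = {0,2}
'e' @ 1: {1,2,3,4}
'b' @ 2: {1,2,3,4,5}  ✓accept
'e' @ 3: {1,2,3,4}
'd' @ 4: {5}  ✓accept
end set {5} — state 5 in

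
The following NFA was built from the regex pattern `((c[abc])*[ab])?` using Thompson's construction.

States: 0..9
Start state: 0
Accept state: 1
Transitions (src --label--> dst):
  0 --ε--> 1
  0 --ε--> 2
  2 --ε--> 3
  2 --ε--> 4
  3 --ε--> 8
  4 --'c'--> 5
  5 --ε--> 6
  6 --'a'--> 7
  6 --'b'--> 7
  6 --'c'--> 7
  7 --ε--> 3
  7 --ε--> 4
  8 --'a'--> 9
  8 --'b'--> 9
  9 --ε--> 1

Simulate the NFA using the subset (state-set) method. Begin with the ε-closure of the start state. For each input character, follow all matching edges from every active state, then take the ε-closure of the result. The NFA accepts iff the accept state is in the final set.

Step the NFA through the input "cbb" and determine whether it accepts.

Answer: ACCEPT

Derivation:
start: ε-closure({0}) = {0,1,2,3,4,8}
'c' @ 1: {5,6}
'b' @ 2: {3,4,7,8}
'b' @ 3: {1,9}  (accept∈set)
after full input: {1,9}  (accept=1 in)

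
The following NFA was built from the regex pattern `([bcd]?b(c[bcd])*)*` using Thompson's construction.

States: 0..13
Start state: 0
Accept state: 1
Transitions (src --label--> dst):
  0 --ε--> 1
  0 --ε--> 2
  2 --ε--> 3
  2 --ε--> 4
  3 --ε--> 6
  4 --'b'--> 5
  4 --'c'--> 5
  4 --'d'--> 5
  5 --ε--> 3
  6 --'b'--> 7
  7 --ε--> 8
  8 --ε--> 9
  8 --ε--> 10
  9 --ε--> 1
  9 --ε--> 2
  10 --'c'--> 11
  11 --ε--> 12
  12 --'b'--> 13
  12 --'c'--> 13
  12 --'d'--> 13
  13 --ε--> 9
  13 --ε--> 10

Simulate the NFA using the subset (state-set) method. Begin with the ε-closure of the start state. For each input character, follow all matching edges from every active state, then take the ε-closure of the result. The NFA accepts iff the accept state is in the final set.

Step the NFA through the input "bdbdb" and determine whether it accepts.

initial (ε-close {0}): {0,1,2,3,4,6}
'b' @ 1: {1,2,3,4,5,6,7,8,9,10}  [accepting]
'd' @ 2: {3,5,6}
'b' @ 3: {1,2,3,4,6,7,8,9,10}  [accepting]
'd' @ 4: {3,5,6}
'b' @ 5: {1,2,3,4,6,7,8,9,10}  [accepting]
end set {1,2,3,4,6,7,8,9,10} — state 1 in

Answer: ACCEPT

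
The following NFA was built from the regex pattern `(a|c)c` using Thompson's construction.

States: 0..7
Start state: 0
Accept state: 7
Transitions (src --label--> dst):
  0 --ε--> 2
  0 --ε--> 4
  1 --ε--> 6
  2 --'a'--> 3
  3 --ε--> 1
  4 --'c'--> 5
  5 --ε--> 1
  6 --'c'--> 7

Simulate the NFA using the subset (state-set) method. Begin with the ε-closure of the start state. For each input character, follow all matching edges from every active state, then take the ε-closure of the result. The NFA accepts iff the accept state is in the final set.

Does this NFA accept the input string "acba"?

Answer: REJECT

Trace:
S₀ = ε-closure({0}) = {0,2,4}
'a' @ 1: {1,3,6}
'c' @ 2: {7}  (accept∈set)
'b' @ 3: {}  — dead — no transitions
rest 'a' ignored (set empty)
final: {}; accept 7 not in set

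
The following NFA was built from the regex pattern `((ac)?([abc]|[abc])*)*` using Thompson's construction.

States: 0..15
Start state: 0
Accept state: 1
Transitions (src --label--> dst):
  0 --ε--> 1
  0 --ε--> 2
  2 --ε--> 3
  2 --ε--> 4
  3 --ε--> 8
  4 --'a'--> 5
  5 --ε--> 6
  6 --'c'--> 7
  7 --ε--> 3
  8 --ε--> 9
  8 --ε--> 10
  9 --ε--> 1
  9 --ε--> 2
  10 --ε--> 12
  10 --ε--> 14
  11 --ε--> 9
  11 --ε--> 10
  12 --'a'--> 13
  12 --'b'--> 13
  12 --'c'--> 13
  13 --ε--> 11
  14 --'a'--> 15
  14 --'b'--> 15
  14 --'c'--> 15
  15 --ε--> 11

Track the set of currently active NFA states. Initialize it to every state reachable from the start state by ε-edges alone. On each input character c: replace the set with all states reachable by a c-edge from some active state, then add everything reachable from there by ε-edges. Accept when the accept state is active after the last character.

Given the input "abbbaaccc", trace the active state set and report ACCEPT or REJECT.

start: ε-closure({0}) = {0,1,2,3,4,8,9,10,12,14}
'a' @ 1: {1,2,3,4,5,6,8,9,10,11,12,13,14,15}  (accept∈set)
'b' @ 2: {1,2,3,4,8,9,10,11,12,13,14,15}  (accept∈set)
'b' @ 3: {1,2,3,4,8,9,10,11,12,13,14,15}  (accept∈set)
'b' @ 4: {1,2,3,4,8,9,10,11,12,13,14,15}  (accept∈set)
'a' @ 5: {1,2,3,4,5,6,8,9,10,11,12,13,14,15}  (accept∈set)
'a' @ 6: {1,2,3,4,5,6,8,9,10,11,12,13,14,15}  (accept∈set)
'c' @ 7: {1,2,3,4,7,8,9,10,11,12,13,14,15}  (accept∈set)
'c' @ 8: {1,2,3,4,8,9,10,11,12,13,14,15}  (accept∈set)
'c' @ 9: {1,2,3,4,8,9,10,11,12,13,14,15}  (accept∈set)
final: {1,2,3,4,8,9,10,11,12,13,14,15}; accept 1 in set

Answer: ACCEPT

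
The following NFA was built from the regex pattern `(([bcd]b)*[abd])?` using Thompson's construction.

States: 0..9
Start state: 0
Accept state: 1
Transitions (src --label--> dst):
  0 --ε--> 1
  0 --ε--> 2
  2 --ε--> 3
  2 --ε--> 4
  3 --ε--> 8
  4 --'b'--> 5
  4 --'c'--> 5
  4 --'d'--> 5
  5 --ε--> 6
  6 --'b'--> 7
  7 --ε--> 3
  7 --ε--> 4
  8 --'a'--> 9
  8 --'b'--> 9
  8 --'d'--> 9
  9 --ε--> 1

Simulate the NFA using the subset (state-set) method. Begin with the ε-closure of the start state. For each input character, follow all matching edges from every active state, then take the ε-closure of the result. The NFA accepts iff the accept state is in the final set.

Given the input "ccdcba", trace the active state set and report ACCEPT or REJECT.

Answer: REJECT

Steps:
start: ε-closure({0}) = {0,1,2,3,4,8}
'c' @ 1: {5,6}
'c' @ 2: {}  — dead — no transitions
rest 'dcba' ignored (set empty)
end set {} — state 1 not in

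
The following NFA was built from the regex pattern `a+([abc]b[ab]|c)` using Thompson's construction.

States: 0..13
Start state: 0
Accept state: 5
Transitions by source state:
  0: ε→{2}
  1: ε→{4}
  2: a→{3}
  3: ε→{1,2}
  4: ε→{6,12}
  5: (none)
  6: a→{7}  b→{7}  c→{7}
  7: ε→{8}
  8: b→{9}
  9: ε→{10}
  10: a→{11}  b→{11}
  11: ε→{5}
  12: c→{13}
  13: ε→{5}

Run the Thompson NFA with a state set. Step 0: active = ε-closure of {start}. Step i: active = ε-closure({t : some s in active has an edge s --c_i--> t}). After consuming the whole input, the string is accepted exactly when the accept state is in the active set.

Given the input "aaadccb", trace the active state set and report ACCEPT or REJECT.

initial (ε-close {0}): {0,2}
'a' @ 1: {1,2,3,4,6,12}
'a' @ 2: {1,2,3,4,6,7,8,12}
'a' @ 3: {1,2,3,4,6,7,8,12}
'd' @ 4: {}  — dead — no transitions
rest 'ccb' ignored (set empty)
end set {} — state 5 not in

Answer: REJECT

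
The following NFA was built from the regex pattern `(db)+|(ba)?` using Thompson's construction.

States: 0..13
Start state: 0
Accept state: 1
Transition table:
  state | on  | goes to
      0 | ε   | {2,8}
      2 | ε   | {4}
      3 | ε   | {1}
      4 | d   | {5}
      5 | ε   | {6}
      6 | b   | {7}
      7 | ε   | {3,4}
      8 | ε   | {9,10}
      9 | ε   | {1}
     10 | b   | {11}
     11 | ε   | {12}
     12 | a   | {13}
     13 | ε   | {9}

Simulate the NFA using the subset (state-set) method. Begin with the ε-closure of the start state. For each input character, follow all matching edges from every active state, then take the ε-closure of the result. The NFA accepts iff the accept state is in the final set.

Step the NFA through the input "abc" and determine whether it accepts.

start: ε-closure({0}) = {0,1,2,4,8,9,10}
'a' @ 1: {}  — no active states
rest 'bc' ignored (set empty)
end set {} — state 1 not in

Answer: REJECT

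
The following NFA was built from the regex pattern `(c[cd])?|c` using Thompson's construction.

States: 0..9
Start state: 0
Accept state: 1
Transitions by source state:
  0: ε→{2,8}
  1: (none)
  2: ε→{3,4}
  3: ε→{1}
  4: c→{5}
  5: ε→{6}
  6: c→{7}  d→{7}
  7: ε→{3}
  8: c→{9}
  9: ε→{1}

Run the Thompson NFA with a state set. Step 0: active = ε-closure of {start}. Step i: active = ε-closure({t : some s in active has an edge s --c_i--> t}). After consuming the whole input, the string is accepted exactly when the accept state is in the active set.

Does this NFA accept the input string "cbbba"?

Answer: REJECT

Steps:
start: ε-closure({0}) = {0,1,2,3,4,8}
'c' @ 1: {1,5,6,9}  ✓accept
'b' @ 2: {}  — no active states
rest 'bba' ignored (set empty)
end set {} — state 1 not in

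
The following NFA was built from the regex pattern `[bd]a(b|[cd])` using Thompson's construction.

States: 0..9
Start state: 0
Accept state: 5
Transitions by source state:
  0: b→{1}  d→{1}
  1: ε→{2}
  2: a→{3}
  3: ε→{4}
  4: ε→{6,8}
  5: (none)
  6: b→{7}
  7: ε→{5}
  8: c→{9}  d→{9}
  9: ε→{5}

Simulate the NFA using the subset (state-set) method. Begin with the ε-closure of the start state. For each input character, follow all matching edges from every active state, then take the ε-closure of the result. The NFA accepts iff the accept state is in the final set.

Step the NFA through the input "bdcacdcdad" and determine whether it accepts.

Answer: REJECT

Derivation:
S₀ = ε-closure({0}) = {0}
'b' @ 1: {1,2}
'd' @ 2: {}  — state set empty
rest 'cacdcdad' ignored (set empty)
after full input: {}  (accept=5 not in)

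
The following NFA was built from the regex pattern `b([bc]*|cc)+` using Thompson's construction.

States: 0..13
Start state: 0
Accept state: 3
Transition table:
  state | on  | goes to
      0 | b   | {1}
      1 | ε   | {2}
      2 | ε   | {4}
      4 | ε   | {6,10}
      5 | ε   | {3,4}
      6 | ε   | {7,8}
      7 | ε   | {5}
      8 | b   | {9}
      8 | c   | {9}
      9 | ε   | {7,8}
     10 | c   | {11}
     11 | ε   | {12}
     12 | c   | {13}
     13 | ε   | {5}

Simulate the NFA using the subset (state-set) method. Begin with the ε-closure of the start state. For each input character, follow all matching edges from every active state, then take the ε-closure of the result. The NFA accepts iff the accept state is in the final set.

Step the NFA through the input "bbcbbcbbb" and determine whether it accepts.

Answer: ACCEPT

Trace:
S₀ = ε-closure({0}) = {0}
'b' @ 1: {1,2,3,4,5,6,7,8,10}  (accept∈set)
'b' @ 2: {3,4,5,6,7,8,9,10}  (accept∈set)
'c' @ 3: {3,4,5,6,7,8,9,10,11,12}  (accept∈set)
'b' @ 4: {3,4,5,6,7,8,9,10}  (accept∈set)
'b' @ 5: {3,4,5,6,7,8,9,10}  (accept∈set)
'c' @ 6: {3,4,5,6,7,8,9,10,11,12}  (accept∈set)
'b' @ 7: {3,4,5,6,7,8,9,10}  (accept∈set)
'b' @ 8: {3,4,5,6,7,8,9,10}  (accept∈set)
'b' @ 9: {3,4,5,6,7,8,9,10}  (accept∈set)
after full input: {3,4,5,6,7,8,9,10}  (accept=3 in)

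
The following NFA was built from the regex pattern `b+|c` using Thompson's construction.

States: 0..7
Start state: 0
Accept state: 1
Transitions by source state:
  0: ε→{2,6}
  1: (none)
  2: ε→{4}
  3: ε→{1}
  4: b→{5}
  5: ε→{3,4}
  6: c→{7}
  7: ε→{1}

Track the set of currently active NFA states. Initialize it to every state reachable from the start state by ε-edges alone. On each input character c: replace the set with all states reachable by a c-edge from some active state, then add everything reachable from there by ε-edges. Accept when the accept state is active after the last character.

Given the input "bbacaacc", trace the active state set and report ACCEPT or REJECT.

start: ε-closure({0}) = {0,2,4,6}
'b' @ 1: {1,3,4,5}  (accept∈set)
'b' @ 2: {1,3,4,5}  (accept∈set)
'a' @ 3: {}  — state set empty
rest 'caacc' ignored (set empty)
final: {}; accept 1 not in set

Answer: REJECT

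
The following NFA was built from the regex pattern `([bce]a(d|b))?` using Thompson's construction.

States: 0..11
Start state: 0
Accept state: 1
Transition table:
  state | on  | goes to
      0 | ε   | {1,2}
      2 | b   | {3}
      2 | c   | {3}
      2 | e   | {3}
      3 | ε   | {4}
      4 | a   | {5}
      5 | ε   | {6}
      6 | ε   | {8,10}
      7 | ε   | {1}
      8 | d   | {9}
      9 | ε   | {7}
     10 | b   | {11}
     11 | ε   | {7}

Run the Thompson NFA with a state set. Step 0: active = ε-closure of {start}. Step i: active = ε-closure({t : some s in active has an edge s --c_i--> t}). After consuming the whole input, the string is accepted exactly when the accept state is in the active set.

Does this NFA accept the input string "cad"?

start: ε-closure({0}) = {0,1,2}
'c' @ 1: {3,4}
'a' @ 2: {5,6,8,10}
'd' @ 3: {1,7,9}  ✓accept
after full input: {1,7,9}  (accept=1 in)

Answer: ACCEPT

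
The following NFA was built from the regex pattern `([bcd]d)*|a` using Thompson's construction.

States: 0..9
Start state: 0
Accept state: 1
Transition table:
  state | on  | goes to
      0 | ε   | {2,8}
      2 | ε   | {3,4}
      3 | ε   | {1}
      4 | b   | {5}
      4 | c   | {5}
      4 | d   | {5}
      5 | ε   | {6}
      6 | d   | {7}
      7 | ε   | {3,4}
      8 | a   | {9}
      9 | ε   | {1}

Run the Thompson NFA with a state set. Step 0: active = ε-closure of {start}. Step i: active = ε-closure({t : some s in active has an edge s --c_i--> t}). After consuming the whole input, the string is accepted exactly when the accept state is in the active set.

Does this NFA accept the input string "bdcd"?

S₀ = ε-closure({0}) = {0,1,2,3,4,8}
'b' @ 1: {5,6}
'd' @ 2: {1,3,4,7}  (accept∈set)
'c' @ 3: {5,6}
'd' @ 4: {1,3,4,7}  (accept∈set)
final: {1,3,4,7}; accept 1 in set

Answer: ACCEPT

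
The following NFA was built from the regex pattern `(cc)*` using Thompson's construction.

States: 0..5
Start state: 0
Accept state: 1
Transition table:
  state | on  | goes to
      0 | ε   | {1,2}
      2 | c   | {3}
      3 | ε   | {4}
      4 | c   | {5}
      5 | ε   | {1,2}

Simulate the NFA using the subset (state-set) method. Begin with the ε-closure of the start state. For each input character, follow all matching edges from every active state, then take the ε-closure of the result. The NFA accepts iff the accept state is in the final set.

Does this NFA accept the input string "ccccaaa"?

S₀ = ε-closure({0}) = {0,1,2}
'c' @ 1: {3,4}
'c' @ 2: {1,2,5}  (accept∈set)
'c' @ 3: {3,4}
'c' @ 4: {1,2,5}  (accept∈set)
'a' @ 5: {}  — state set empty
rest 'aa' ignored (set empty)
end set {} — state 1 not in

Answer: REJECT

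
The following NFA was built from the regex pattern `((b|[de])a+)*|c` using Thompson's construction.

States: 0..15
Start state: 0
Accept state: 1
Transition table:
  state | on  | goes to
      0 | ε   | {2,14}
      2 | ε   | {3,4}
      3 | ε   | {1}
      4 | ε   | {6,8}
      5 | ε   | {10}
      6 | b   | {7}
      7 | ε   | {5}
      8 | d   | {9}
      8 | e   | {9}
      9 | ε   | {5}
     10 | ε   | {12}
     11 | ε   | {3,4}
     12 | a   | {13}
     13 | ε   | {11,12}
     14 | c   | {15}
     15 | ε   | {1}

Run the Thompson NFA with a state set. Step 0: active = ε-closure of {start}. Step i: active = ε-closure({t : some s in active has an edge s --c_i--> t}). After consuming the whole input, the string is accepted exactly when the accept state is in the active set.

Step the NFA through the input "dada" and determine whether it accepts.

S₀ = ε-closure({0}) = {0,1,2,3,4,6,8,14}
'd' @ 1: {5,9,10,12}
'a' @ 2: {1,3,4,6,8,11,12,13}  [accepting]
'd' @ 3: {5,9,10,12}
'a' @ 4: {1,3,4,6,8,11,12,13}  [accepting]
end set {1,3,4,6,8,11,12,13} — state 1 in

Answer: ACCEPT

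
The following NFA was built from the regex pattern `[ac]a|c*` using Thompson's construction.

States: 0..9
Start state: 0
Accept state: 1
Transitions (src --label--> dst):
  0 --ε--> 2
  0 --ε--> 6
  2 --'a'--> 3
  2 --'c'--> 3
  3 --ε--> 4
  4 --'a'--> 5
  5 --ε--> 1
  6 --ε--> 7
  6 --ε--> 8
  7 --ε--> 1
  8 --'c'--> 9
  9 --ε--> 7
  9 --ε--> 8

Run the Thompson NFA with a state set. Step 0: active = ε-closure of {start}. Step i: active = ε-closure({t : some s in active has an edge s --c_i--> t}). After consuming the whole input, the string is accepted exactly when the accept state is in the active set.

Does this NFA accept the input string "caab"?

Answer: REJECT

Steps:
start: ε-closure({0}) = {0,1,2,6,7,8}
'c' @ 1: {1,3,4,7,8,9}  ✓accept
'a' @ 2: {1,5}  ✓accept
'a' @ 3: {}  — dead — no transitions
rest 'b' ignored (set empty)
final: {}; accept 1 not in set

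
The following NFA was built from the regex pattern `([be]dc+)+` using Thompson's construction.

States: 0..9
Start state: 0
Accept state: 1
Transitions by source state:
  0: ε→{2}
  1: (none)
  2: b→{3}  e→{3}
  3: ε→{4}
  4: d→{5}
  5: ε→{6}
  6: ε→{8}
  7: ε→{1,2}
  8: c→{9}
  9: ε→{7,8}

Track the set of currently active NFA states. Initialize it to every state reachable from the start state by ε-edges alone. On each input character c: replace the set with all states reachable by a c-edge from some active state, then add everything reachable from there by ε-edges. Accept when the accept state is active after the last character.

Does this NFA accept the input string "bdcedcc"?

Answer: ACCEPT

Derivation:
initial (ε-close {0}): {0,2}
'b' @ 1: {3,4}
'd' @ 2: {5,6,8}
'c' @ 3: {1,2,7,8,9}  ✓accept
'e' @ 4: {3,4}
'd' @ 5: {5,6,8}
'c' @ 6: {1,2,7,8,9}  ✓accept
'c' @ 7: {1,2,7,8,9}  ✓accept
after full input: {1,2,7,8,9}  (accept=1 in)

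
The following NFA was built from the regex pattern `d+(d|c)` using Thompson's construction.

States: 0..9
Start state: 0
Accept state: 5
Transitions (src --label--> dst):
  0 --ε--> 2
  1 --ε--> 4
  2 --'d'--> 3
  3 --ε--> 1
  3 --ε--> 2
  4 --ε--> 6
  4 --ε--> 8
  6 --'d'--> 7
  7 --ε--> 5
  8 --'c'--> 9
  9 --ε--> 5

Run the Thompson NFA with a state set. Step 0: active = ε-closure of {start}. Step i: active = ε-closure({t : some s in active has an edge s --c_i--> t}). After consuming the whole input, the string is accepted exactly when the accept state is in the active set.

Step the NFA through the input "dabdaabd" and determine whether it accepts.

Answer: REJECT

Derivation:
start: ε-closure({0}) = {0,2}
'd' @ 1: {1,2,3,4,6,8}
'a' @ 2: {}  — no active states
rest 'bdaabd' ignored (set empty)
end set {} — state 5 not in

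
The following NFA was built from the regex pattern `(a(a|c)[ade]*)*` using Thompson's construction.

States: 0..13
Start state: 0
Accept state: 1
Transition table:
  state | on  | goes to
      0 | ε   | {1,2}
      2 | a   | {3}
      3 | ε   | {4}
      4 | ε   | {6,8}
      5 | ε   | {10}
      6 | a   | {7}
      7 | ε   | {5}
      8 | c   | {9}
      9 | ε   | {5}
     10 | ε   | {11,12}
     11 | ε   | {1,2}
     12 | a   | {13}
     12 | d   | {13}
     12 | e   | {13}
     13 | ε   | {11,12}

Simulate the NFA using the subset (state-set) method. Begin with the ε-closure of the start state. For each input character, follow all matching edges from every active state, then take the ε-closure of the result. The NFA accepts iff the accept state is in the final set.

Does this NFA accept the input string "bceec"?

start: ε-closure({0}) = {0,1,2}
'b' @ 1: {}  — no active states
rest 'ceec' ignored (set empty)
final: {}; accept 1 not in set

Answer: REJECT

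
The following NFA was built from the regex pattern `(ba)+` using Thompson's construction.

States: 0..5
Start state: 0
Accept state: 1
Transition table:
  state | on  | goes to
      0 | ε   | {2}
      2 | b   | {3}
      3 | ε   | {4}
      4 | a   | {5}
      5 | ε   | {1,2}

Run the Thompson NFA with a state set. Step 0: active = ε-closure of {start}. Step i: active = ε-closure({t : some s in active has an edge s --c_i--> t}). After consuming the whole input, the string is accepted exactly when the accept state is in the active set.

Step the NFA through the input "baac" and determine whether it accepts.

S₀ = ε-closure({0}) = {0,2}
'b' @ 1: {3,4}
'a' @ 2: {1,2,5}  [accepting]
'a' @ 3: {}  — dead — no transitions
rest 'c' ignored (set empty)
final: {}; accept 1 not in set

Answer: REJECT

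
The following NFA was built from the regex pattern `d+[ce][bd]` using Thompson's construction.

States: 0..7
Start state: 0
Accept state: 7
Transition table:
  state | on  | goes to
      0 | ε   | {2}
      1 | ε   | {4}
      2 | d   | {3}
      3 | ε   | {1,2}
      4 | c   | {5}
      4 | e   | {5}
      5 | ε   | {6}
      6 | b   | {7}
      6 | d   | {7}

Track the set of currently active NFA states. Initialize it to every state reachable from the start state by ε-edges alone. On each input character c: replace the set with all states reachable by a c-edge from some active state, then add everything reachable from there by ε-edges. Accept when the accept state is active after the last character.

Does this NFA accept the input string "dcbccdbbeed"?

start: ε-closure({0}) = {0,2}
'd' @ 1: {1,2,3,4}
'c' @ 2: {5,6}
'b' @ 3: {7}  [accepting]
'c' @ 4: {}  — dead — no transitions
rest 'cdbbeed' ignored (set empty)
after full input: {}  (accept=7 not in)

Answer: REJECT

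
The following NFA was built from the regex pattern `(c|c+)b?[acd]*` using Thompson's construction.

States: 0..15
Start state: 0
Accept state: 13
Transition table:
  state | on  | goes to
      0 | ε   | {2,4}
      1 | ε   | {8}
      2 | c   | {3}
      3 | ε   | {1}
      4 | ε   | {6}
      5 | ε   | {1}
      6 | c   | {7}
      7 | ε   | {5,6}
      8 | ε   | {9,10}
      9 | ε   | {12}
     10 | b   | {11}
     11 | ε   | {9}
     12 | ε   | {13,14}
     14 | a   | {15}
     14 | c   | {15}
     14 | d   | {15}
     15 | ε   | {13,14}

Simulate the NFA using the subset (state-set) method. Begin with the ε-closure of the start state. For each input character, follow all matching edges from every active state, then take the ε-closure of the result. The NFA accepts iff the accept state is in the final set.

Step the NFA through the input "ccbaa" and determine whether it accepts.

start: ε-closure({0}) = {0,2,4,6}
'c' @ 1: {1,3,5,6,7,8,9,10,12,13,14}  [accepting]
'c' @ 2: {1,5,6,7,8,9,10,12,13,14,15}  [accepting]
'b' @ 3: {9,11,12,13,14}  [accepting]
'a' @ 4: {13,14,15}  [accepting]
'a' @ 5: {13,14,15}  [accepting]
final: {13,14,15}; accept 13 in set

Answer: ACCEPT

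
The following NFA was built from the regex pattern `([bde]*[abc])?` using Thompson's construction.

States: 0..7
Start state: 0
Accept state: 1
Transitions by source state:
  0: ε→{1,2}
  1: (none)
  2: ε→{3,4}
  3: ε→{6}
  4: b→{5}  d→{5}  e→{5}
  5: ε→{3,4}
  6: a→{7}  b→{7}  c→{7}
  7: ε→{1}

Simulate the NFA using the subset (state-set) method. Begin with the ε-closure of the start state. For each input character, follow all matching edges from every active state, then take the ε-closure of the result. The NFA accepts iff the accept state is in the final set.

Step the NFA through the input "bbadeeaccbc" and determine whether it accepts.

initial (ε-close {0}): {0,1,2,3,4,6}
'b' @ 1: {1,3,4,5,6,7}  ✓accept
'b' @ 2: {1,3,4,5,6,7}  ✓accept
'a' @ 3: {1,7}  ✓accept
'd' @ 4: {}  — no active states
rest 'eeaccbc' ignored (set empty)
end set {} — state 1 not in

Answer: REJECT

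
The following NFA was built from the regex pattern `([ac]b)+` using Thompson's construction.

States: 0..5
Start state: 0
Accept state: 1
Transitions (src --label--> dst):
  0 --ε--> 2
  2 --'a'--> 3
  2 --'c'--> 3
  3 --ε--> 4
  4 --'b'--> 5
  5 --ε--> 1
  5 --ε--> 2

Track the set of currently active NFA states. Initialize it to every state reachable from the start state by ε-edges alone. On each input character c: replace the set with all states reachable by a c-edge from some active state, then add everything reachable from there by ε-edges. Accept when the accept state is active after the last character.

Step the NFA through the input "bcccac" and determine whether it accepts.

S₀ = ε-closure({0}) = {0,2}
'b' @ 1: {}  — state set empty
rest 'cccac' ignored (set empty)
after full input: {}  (accept=1 not in)

Answer: REJECT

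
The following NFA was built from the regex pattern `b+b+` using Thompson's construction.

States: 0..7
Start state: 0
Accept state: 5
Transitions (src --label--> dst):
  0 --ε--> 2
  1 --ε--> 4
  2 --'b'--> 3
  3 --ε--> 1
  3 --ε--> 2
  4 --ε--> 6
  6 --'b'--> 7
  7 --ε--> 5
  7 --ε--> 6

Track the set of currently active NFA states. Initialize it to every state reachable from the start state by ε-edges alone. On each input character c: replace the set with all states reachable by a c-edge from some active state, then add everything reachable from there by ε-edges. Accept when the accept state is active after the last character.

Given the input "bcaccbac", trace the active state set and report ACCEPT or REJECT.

initial (ε-close {0}): {0,2}
'b' @ 1: {1,2,3,4,6}
'c' @ 2: {}  — state set empty
rest 'accbac' ignored (set empty)
after full input: {}  (accept=5 not in)

Answer: REJECT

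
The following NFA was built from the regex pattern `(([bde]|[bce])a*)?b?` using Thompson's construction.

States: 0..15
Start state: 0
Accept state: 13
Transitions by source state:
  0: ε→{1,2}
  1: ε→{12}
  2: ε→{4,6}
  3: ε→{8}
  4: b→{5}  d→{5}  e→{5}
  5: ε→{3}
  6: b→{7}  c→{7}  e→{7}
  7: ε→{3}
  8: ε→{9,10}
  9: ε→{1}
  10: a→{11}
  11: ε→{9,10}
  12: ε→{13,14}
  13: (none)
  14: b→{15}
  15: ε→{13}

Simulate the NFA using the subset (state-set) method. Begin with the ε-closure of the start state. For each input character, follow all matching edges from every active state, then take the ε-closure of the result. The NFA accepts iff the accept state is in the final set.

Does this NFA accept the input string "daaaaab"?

initial (ε-close {0}): {0,1,2,4,6,12,13,14}
'd' @ 1: {1,3,5,8,9,10,12,13,14}  ✓accept
'a' @ 2: {1,9,10,11,12,13,14}  ✓accept
'a' @ 3: {1,9,10,11,12,13,14}  ✓accept
'a' @ 4: {1,9,10,11,12,13,14}  ✓accept
'a' @ 5: {1,9,10,11,12,13,14}  ✓accept
'a' @ 6: {1,9,10,11,12,13,14}  ✓accept
'b' @ 7: {13,15}  ✓accept
after full input: {13,15}  (accept=13 in)

Answer: ACCEPT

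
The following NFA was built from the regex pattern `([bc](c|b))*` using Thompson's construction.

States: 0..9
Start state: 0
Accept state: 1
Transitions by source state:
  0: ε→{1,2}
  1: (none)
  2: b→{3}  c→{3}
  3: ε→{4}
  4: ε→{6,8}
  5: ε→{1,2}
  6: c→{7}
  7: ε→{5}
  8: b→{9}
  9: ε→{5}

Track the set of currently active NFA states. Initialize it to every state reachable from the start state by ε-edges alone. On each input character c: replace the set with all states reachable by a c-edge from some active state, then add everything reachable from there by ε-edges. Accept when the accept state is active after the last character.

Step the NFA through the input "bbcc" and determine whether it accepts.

Answer: ACCEPT

Trace:
initial (ε-close {0}): {0,1,2}
'b' @ 1: {3,4,6,8}
'b' @ 2: {1,2,5,9}  [accepting]
'c' @ 3: {3,4,6,8}
'c' @ 4: {1,2,5,7}  [accepting]
end set {1,2,5,7} — state 1 in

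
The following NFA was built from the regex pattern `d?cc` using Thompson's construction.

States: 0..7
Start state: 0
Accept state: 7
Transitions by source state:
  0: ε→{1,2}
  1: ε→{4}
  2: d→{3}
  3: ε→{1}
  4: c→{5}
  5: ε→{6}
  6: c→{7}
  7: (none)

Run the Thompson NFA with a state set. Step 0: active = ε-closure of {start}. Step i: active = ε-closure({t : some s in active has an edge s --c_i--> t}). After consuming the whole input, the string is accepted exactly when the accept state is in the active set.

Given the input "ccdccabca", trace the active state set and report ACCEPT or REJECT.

initial (ε-close {0}): {0,1,2,4}
'c' @ 1: {5,6}
'c' @ 2: {7}  (accept∈set)
'd' @ 3: {}  — no active states
rest 'ccabca' ignored (set empty)
end set {} — state 7 not in

Answer: REJECT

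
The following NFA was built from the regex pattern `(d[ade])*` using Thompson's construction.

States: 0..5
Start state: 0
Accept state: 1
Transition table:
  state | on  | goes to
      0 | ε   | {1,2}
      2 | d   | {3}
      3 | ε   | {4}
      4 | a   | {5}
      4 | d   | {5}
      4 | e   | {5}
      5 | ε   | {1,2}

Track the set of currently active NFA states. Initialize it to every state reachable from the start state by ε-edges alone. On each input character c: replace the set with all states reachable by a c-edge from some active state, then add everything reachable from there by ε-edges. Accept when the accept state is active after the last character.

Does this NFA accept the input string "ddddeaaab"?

start: ε-closure({0}) = {0,1,2}
'd' @ 1: {3,4}
'd' @ 2: {1,2,5}  [accepting]
'd' @ 3: {3,4}
'd' @ 4: {1,2,5}  [accepting]
'e' @ 5: {}  — dead — no transitions
rest 'aaab' ignored (set empty)
after full input: {}  (accept=1 not in)

Answer: REJECT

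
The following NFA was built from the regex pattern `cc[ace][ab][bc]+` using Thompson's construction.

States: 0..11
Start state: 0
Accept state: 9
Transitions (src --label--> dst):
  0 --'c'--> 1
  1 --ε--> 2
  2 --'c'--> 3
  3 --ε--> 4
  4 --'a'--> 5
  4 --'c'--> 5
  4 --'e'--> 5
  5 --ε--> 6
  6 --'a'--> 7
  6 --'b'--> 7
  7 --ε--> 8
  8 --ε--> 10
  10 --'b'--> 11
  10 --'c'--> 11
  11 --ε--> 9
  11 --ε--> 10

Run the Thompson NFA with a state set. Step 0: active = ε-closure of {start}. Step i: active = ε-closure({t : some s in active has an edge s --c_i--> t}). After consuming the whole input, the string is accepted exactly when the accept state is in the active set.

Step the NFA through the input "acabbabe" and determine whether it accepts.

S₀ = ε-closure({0}) = {0}
'a' @ 1: {}  — dead — no transitions
rest 'cabbabe' ignored (set empty)
end set {} — state 9 not in

Answer: REJECT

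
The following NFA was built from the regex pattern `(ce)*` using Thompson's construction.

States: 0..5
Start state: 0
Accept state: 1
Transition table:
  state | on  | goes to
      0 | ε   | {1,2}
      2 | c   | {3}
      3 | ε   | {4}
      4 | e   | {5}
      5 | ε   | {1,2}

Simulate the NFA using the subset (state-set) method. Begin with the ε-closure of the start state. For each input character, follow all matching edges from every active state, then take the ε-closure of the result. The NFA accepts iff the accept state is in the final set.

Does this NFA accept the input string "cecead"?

Answer: REJECT

Derivation:
S₀ = ε-closure({0}) = {0,1,2}
'c' @ 1: {3,4}
'e' @ 2: {1,2,5}  (accept∈set)
'c' @ 3: {3,4}
'e' @ 4: {1,2,5}  (accept∈set)
'a' @ 5: {}  — no active states
rest 'd' ignored (set empty)
end set {} — state 1 not in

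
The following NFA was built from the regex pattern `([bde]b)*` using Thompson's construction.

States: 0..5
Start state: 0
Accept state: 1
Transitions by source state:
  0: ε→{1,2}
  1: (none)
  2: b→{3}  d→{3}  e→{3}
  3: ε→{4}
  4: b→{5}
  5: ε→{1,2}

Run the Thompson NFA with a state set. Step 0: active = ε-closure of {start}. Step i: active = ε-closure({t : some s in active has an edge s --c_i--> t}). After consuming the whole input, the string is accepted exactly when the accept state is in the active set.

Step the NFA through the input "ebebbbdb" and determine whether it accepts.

S₀ = ε-closure({0}) = {0,1,2}
'e' @ 1: {3,4}
'b' @ 2: {1,2,5}  [accepting]
'e' @ 3: {3,4}
'b' @ 4: {1,2,5}  [accepting]
'b' @ 5: {3,4}
'b' @ 6: {1,2,5}  [accepting]
'd' @ 7: {3,4}
'b' @ 8: {1,2,5}  [accepting]
end set {1,2,5} — state 1 in

Answer: ACCEPT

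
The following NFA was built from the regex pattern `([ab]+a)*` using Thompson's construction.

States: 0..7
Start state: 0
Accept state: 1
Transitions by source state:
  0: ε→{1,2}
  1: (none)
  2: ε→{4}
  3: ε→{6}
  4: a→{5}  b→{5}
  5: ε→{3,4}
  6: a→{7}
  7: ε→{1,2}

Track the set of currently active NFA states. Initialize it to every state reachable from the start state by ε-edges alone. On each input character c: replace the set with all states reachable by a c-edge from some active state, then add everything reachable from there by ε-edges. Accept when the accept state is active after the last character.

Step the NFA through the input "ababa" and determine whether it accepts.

S₀ = ε-closure({0}) = {0,1,2,4}
'a' @ 1: {3,4,5,6}
'b' @ 2: {3,4,5,6}
'a' @ 3: {1,2,3,4,5,6,7}  [accepting]
'b' @ 4: {3,4,5,6}
'a' @ 5: {1,2,3,4,5,6,7}  [accepting]
after full input: {1,2,3,4,5,6,7}  (accept=1 in)

Answer: ACCEPT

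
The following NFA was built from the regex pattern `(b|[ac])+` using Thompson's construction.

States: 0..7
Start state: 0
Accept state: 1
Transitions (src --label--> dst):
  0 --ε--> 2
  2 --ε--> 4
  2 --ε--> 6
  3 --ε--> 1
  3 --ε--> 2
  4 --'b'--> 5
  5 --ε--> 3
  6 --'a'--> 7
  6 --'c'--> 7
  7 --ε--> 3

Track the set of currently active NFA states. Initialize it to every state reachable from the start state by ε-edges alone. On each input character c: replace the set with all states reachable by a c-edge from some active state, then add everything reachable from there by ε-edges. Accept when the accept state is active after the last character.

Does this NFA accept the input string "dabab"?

Answer: REJECT

Derivation:
S₀ = ε-closure({0}) = {0,2,4,6}
'd' @ 1: {}  — state set empty
rest 'abab' ignored (set empty)
final: {}; accept 1 not in set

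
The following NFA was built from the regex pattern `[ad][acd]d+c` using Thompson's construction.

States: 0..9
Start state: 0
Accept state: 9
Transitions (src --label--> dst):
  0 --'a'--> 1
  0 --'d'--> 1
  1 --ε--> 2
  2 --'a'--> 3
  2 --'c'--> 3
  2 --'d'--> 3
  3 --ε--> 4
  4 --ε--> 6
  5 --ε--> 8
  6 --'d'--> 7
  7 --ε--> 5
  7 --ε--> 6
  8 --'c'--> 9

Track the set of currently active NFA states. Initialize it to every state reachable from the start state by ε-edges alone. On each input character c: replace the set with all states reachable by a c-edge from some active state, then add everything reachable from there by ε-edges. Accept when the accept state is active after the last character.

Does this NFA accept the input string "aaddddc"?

S₀ = ε-closure({0}) = {0}
'a' @ 1: {1,2}
'a' @ 2: {3,4,6}
'd' @ 3: {5,6,7,8}
'd' @ 4: {5,6,7,8}
'd' @ 5: {5,6,7,8}
'd' @ 6: {5,6,7,8}
'c' @ 7: {9}  ✓accept
after full input: {9}  (accept=9 in)

Answer: ACCEPT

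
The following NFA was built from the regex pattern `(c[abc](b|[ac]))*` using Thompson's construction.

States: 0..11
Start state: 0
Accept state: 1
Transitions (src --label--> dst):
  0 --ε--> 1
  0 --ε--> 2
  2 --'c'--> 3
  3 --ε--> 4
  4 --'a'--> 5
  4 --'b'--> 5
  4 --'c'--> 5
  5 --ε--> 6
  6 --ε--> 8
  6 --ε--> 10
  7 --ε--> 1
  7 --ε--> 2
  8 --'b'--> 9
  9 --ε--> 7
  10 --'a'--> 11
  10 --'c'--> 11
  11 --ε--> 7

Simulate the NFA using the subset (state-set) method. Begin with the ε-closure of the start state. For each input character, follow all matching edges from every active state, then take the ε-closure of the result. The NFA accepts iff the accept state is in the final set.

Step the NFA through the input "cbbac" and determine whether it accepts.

Answer: REJECT

Steps:
initial (ε-close {0}): {0,1,2}
'c' @ 1: {3,4}
'b' @ 2: {5,6,8,10}
'b' @ 3: {1,2,7,9}  [accepting]
'a' @ 4: {}  — dead — no transitions
rest 'c' ignored (set empty)
after full input: {}  (accept=1 not in)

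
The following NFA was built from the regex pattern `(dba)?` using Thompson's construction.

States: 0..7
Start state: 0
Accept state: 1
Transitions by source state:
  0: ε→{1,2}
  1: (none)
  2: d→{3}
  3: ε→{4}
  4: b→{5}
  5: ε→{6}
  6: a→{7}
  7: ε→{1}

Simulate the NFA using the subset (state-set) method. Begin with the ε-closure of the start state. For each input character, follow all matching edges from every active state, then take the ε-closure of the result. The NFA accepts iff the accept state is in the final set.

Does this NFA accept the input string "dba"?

Answer: ACCEPT

Trace:
S₀ = ε-closure({0}) = {0,1,2}
'd' @ 1: {3,4}
'b' @ 2: {5,6}
'a' @ 3: {1,7}  ✓accept
final: {1,7}; accept 1 in set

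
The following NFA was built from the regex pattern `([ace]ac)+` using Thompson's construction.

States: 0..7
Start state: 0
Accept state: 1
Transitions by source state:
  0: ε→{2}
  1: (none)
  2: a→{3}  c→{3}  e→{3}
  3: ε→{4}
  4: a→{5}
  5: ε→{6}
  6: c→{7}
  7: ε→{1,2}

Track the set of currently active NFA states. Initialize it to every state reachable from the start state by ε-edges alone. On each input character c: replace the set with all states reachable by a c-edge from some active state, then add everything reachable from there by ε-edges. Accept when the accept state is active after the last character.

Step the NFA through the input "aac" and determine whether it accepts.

start: ε-closure({0}) = {0,2}
'a' @ 1: {3,4}
'a' @ 2: {5,6}
'c' @ 3: {1,2,7}  ✓accept
end set {1,2,7} — state 1 in

Answer: ACCEPT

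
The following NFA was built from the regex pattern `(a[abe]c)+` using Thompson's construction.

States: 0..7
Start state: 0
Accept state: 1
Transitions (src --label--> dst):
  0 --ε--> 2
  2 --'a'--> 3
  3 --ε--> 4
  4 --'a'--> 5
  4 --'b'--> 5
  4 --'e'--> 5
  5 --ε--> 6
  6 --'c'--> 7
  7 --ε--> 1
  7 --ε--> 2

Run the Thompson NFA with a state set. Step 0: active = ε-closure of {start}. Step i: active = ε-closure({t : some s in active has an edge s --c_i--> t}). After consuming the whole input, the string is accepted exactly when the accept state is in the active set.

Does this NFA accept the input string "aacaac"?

S₀ = ε-closure({0}) = {0,2}
'a' @ 1: {3,4}
'a' @ 2: {5,6}
'c' @ 3: {1,2,7}  [accepting]
'a' @ 4: {3,4}
'a' @ 5: {5,6}
'c' @ 6: {1,2,7}  [accepting]
end set {1,2,7} — state 1 in

Answer: ACCEPT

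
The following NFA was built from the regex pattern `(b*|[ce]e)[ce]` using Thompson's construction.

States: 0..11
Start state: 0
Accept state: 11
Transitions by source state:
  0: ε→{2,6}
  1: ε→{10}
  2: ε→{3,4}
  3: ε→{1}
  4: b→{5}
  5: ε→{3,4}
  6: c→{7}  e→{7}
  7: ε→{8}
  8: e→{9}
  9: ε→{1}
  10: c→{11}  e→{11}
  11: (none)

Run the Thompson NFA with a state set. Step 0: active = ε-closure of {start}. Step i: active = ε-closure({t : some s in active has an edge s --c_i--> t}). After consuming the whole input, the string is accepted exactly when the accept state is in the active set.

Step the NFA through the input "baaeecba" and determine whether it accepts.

start: ε-closure({0}) = {0,1,2,3,4,6,10}
'b' @ 1: {1,3,4,5,10}
'a' @ 2: {}  — dead — no transitions
rest 'aeecba' ignored (set empty)
final: {}; accept 11 not in set

Answer: REJECT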